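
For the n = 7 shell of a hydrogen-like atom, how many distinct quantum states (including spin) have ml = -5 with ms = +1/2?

2

The n = 7 shell has l = 0 through 6; check each.
Orbitals with ml = -5, by l: l=5 → 1; l=6 → 1.
Orbitals: 1 + 1 = 2. With ms fixed to a single value there is one state per orbital, giving 2 states.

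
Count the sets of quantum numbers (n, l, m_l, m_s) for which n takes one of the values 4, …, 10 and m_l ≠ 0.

644

Go shell by shell, enumerating (l, m_l) with m_l ≠ 0:
n=4 → 12; n=5 → 20; n=6 → 30; n=7 → 42; n=8 → 56; n=9 → 72; n=10 → 90.
Orbitals: 12 + 20 + 30 + 42 + 56 + 72 + 90 = 322. Including both spin states (m_s = ±1/2) gives 2 × 322 = 644 states.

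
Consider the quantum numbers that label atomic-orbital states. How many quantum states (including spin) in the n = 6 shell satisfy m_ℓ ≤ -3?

12

Go through ℓ = 0, …, 5 (the values permitted for n = 6).
Orbitals with m_ℓ ≤ -3, by ℓ: ℓ=3 → 1; ℓ=4 → 2; ℓ=5 → 3.
Orbitals: 1 + 2 + 3 = 6. Each orbital carries two spin states, so 6 × 2 = 12 states.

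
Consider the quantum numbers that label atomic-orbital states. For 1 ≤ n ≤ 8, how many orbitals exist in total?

Total orbitals = 1² + 2² + 3² + 4² + 5² + 6² + 7² + 8² = 204.

204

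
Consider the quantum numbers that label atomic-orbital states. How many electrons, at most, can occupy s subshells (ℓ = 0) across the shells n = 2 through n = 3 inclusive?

An s subshell (ℓ = 0) exists for every n ≥ 1, so shells n = 2, 3 each contribute one — 2 subshells.
Since each s subshell holds 2(2·0+1) = 2 electrons, the total is 2 × 2 = 4.

4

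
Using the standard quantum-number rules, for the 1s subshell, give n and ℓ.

n = 1, ℓ = 0

The leading integer gives n = 1; the letter 's' means ℓ = 0.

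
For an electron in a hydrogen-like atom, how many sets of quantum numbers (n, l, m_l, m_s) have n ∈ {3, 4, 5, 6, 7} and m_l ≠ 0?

220

Count contributing orbitals for each principal shell:
n=3 → 6; n=4 → 12; n=5 → 20; n=6 → 30; n=7 → 42.
Orbitals: 6 + 12 + 20 + 30 + 42 = 110. Including both spin states (m_s = ±1/2) gives 2 × 110 = 220 states.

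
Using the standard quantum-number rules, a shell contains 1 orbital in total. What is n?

n = 1

n² = 1 ⇒ n = 1.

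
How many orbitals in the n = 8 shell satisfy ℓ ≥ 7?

15

The (ℓ, m_ℓ) pairs meeting ℓ ≥ 7 give: ℓ=7 → 15.
Total orbitals: 15.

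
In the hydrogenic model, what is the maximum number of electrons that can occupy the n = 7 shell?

98

A shell holds 2n² electrons: 2 × 7² = 2 × 49 = 98.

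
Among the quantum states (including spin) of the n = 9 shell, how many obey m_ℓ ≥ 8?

2

For n = 9, ℓ ranges over 0 … 8.
Contributions: ℓ=8 → 1.
Orbitals: 1. Each orbital carries two spin states, so 1 × 2 = 2 states.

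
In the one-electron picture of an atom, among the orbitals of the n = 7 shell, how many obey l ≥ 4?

With n = 7 the allowed l are 0, 1, …, 6.
Per l-value: l=4 → 9; l=5 → 11; l=6 → 13.
Total orbitals: 9 + 11 + 13 = 33.

33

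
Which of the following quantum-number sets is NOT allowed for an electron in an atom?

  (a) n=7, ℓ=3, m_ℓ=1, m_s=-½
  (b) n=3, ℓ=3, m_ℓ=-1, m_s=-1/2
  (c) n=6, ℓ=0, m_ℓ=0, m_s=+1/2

(b) has ℓ = 3 ≥ n = 3, violating 0 ≤ ℓ ≤ n−1.
The remaining sets (a), (c) satisfy all four rules.

(b)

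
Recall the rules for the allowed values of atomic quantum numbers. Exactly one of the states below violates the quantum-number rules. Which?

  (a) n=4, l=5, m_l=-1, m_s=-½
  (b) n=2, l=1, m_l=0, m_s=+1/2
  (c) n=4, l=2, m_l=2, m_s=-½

(a) has l = 5 ≥ n = 4, violating 0 ≤ l ≤ n−1.
The remaining sets (b), (c) satisfy all four rules.

(a)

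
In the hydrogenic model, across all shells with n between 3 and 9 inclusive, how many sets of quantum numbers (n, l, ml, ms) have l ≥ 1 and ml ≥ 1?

238

Go shell by shell, enumerating (l, ml) with l ≥ 1 and ml ≥ 1:
n=3 → 3; n=4 → 6; n=5 → 10; n=6 → 15; n=7 → 21; n=8 → 28; n=9 → 36.
Orbitals: 3 + 6 + 10 + 15 + 21 + 28 + 36 = 119. Including both spin states (ms = ±1/2) gives 2 × 119 = 238 states.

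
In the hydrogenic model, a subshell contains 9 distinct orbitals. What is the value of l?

l = 4

2l+1 = 9 gives l = 4.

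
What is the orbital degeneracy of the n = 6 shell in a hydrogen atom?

The n = 6 shell contains n² = 6² = 36 orbitals.

36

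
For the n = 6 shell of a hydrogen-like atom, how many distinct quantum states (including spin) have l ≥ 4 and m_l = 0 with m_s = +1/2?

The n = 6 shell has l = 0 through 5; check each.
The (l, m_l) pairs meeting l ≥ 4 and m_l = 0 give: l=4 → 1; l=5 → 1.
Orbitals: 1 + 1 = 2. With m_s fixed to a single value there is one state per orbital, giving 2 states.

2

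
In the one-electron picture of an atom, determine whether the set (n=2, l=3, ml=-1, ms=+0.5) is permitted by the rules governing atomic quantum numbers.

The orbital quantum number must satisfy 0 ≤ l ≤ n−1. With n = 2 the allowed l values are 0, 1, so l = 3 is out of range.

Not allowed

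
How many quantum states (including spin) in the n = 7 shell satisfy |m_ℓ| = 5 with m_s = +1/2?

4

The n = 7 shell has ℓ = 0 through 6; check each.
The (ℓ, m_ℓ) pairs meeting |m_ℓ| = 5 give: ℓ=5 → 2; ℓ=6 → 2.
Orbitals: 2 + 2 = 4. With m_s fixed to a single value there is one state per orbital, giving 4 states.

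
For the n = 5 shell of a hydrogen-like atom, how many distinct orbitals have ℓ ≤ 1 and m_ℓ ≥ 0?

3

The (ℓ, m_ℓ) pairs meeting ℓ ≤ 1 and m_ℓ ≥ 0 give: ℓ=0 → 1; ℓ=1 → 2.
Total orbitals: 1 + 2 = 3.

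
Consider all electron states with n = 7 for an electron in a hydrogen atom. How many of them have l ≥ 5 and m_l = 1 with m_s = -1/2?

With n = 7 the allowed l are 0, 1, …, 6.
The (l, m_l) pairs meeting l ≥ 5 and m_l = 1 give: l=5 → 1; l=6 → 1.
Orbitals: 1 + 1 = 2. With m_s fixed to a single value there is one state per orbital, giving 2 states.

2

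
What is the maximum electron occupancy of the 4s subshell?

2

A subshell with l = 0 has 2l+1 = 1 orbital, each holding 2 electrons (spin ±1/2), so 1 × 2 = 2.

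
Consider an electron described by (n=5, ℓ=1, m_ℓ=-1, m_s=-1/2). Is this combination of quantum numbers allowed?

Valid

n = 5 is a positive integer. ℓ = 1 satisfies 0 ≤ ℓ ≤ n−1 = 4. m_ℓ = -1 lies in the range −ℓ … +ℓ (here −1 … 1). m_s = -1/2 is one of ±1/2.
All four constraints are satisfied.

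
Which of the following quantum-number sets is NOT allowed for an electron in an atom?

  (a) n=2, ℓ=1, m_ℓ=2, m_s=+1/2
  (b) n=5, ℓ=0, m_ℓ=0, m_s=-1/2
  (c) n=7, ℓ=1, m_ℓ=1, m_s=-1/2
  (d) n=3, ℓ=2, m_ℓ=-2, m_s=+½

(a) has |m_ℓ| = 2 > ℓ = 1, violating −ℓ ≤ m_ℓ ≤ ℓ.
The remaining sets (b), (c), (d) satisfy all four rules.

(a)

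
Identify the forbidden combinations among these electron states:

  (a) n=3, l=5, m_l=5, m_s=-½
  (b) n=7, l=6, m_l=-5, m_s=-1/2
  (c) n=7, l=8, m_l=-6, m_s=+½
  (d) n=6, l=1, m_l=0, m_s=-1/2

(a) has l = 5 ≥ n = 3, violating 0 ≤ l ≤ n−1.
(c) has l = 8 ≥ n = 7, violating 0 ≤ l ≤ n−1.
The remaining sets (b), (d) satisfy all four rules.

(a) and (c)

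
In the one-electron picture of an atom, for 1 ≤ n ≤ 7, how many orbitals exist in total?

Total orbitals = 1² + 2² + 3² + 4² + 5² + 6² + 7² = 140.

140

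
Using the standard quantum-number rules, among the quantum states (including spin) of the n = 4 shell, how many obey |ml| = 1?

12

With n = 4 the allowed l are 0, 1, …, 3.
Contributions: l=1 → 2; l=2 → 2; l=3 → 2.
Orbitals: 2 + 2 + 2 = 6. Each orbital carries two spin states, so 6 × 2 = 12 states.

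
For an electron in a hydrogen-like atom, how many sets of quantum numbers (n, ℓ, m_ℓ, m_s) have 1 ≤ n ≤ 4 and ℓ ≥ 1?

For each n in the range, tally the orbitals obeying ℓ ≥ 1:
n=2 → 3; n=3 → 8; n=4 → 15.
Orbitals: 3 + 8 + 15 = 26. Including both spin states (m_s = ±1/2) gives 2 × 26 = 52 states.

52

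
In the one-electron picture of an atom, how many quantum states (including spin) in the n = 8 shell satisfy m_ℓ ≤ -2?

The n = 8 shell has ℓ = 0 through 7; check each.
The (ℓ, m_ℓ) pairs meeting m_ℓ ≤ -2 give: ℓ=2 → 1; ℓ=3 → 2; ℓ=4 → 3; ℓ=5 → 4; ℓ=6 → 5; ℓ=7 → 6.
Orbitals: 1 + 2 + 3 + 4 + 5 + 6 = 21. Each orbital carries two spin states, so 21 × 2 = 42 states.

42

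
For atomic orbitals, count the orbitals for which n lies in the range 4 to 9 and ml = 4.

15

For each n in the range, tally the orbitals obeying ml = 4:
n=5 → 1; n=6 → 2; n=7 → 3; n=8 → 4; n=9 → 5.
Total orbitals: 1 + 2 + 3 + 4 + 5 = 15.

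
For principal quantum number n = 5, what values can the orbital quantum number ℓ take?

ℓ is an integer with 0 ≤ ℓ ≤ n−1, so for n = 5: ℓ = 0, 1, 2, 3, 4.

0, 1, 2, 3, 4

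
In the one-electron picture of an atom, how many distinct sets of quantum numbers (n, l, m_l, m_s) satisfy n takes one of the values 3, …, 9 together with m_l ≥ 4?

For each n in the range, tally the orbitals obeying m_l ≥ 4:
n=5 → 1; n=6 → 3; n=7 → 6; n=8 → 10; n=9 → 15.
Orbitals: 1 + 3 + 6 + 10 + 15 = 35. Including both spin states (m_s = ±1/2) gives 2 × 35 = 70 states.

70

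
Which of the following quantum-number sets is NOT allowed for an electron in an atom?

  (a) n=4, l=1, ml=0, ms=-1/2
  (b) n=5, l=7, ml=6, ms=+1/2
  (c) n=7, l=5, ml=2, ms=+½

(b) has l = 7 ≥ n = 5, violating 0 ≤ l ≤ n−1.
The remaining sets (a), (c) satisfy all four rules.

(b)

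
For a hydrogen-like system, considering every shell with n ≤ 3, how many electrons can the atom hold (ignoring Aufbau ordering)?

28

Total orbitals = 1² + 2² + 3² = 14. Doubling for spin gives 28 electrons.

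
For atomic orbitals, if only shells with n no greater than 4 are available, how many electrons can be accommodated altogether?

60

Total orbitals = 1² + 2² + 3² + 4² = 30. Doubling for spin gives 60 electrons.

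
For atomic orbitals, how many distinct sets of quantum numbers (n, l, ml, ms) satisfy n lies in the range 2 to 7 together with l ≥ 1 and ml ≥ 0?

Count contributing orbitals for each principal shell:
n=2 → 2; n=3 → 5; n=4 → 9; n=5 → 14; n=6 → 20; n=7 → 27.
Orbitals: 2 + 5 + 9 + 14 + 20 + 27 = 77. Including both spin states (ms = ±1/2) gives 2 × 77 = 154 states.

154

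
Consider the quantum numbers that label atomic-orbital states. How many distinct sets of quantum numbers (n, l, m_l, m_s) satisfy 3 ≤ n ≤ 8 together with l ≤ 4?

Per-shell orbital counts meeting the constraint:
n=3 → 9; n=4 → 16; n=5 → 25; n=6 → 25; n=7 → 25; n=8 → 25.
Orbitals: 9 + 16 + 25 + 25 + 25 + 25 = 125. Including both spin states (m_s = ±1/2) gives 2 × 125 = 250 states.

250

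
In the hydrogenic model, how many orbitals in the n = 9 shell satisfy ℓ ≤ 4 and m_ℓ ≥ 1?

Go through ℓ = 0, …, 8 (the values permitted for n = 9).
Per ℓ-value: ℓ=1 → 1; ℓ=2 → 2; ℓ=3 → 3; ℓ=4 → 4.
Total orbitals: 1 + 2 + 3 + 4 = 10.

10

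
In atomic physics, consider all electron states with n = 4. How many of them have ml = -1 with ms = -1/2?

Orbitals with ml = -1, by l: l=1 → 1; l=2 → 1; l=3 → 1.
Orbitals: 1 + 1 + 1 = 3. With ms fixed to a single value there is one state per orbital, giving 3 states.

3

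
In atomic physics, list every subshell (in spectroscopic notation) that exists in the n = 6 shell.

For n = 6, l runs from 0 to 5. In spectroscopic notation l = 0,1,2,… ↔ s,p,d,f,g,h,i, so the subshells are 6s, 6p, 6d, 6f, 6g, 6h.

6s, 6p, 6d, 6f, 6g, 6h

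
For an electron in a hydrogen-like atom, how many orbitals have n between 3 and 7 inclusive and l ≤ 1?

Treat each shell separately and count matching orbitals:
n=3 → 4; n=4 → 4; n=5 → 4; n=6 → 4; n=7 → 4.
Total orbitals: 4 + 4 + 4 + 4 + 4 = 20.

20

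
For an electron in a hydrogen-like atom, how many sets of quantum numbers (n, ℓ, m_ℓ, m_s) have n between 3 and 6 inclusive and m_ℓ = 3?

12

Go shell by shell, enumerating (ℓ, m_ℓ) with m_ℓ = 3:
n=4 → 1; n=5 → 2; n=6 → 3.
Orbitals: 1 + 2 + 3 = 6. Including both spin states (m_s = ±1/2) gives 2 × 6 = 12 states.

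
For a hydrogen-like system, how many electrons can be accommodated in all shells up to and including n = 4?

60

Total orbitals = 1² + 2² + 3² + 4² = 30. Doubling for spin gives 60 electrons.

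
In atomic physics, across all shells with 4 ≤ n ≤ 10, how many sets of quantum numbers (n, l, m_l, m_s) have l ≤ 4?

332

Work shell by shell — for each n, count the (l, m_l) pairs that satisfy l ≤ 4:
n=4 → 16; n=5 → 25; n=6 → 25; n=7 → 25; n=8 → 25; n=9 → 25; n=10 → 25.
Orbitals: 16 + 25 + 25 + 25 + 25 + 25 + 25 = 166. Including both spin states (m_s = ±1/2) gives 2 × 166 = 332 states.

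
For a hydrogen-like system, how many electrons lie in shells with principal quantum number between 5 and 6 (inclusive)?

122

Shell n has n² orbitals: 5²=25 + 6²=36 = 61 orbitals.
Two spin states per orbital: 2 × 61 = 122 electrons.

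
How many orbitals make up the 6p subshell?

3

A subshell has 2l+1 orbitals; with l = 1, that's 3.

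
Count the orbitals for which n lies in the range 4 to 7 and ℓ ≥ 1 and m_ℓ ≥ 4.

10

Go shell by shell, enumerating (ℓ, m_ℓ) with ℓ ≥ 1 and m_ℓ ≥ 4:
n=5 → 1; n=6 → 3; n=7 → 6.
Total orbitals: 1 + 3 + 6 = 10.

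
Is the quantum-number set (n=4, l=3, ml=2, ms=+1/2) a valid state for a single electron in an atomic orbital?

n = 4 is a positive integer. l = 3 satisfies 0 ≤ l ≤ n−1 = 3. ml = 2 lies in the range −l … +l (here −3 … 3). ms = +1/2 is one of ±1/2.
All four constraints are satisfied.

Yes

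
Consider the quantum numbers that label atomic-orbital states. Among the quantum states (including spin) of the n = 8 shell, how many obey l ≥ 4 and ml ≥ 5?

Go through l = 0, …, 7 (the values permitted for n = 8).
Contributions: l=5 → 1; l=6 → 2; l=7 → 3.
Orbitals: 1 + 2 + 3 = 6. Each orbital carries two spin states, so 6 × 2 = 12 states.

12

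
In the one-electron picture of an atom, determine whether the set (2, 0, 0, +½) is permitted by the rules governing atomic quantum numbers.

n = 2 is a positive integer. l = 0 satisfies 0 ≤ l ≤ n−1 = 1. ml = 0 lies in the range −l … +l (here 0). ms = +1/2 is one of ±1/2.
All four constraints are satisfied.

Allowed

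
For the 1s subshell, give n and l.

The leading integer gives n = 1; the letter 's' means l = 0.

n = 1, l = 0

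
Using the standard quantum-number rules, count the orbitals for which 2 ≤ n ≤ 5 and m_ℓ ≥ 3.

Work shell by shell — for each n, count the (ℓ, m_ℓ) pairs that satisfy m_ℓ ≥ 3:
n=4 → 1; n=5 → 3.
Total orbitals: 1 + 3 = 4.

4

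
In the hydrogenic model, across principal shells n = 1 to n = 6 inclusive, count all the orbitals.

91

Shell n has n² orbitals: 1²=1 + 2²=4 + 3²=9 + 4²=16 + 5²=25 + 6²=36 = 91 orbitals.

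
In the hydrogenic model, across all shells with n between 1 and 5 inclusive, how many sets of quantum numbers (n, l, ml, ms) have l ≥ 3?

46

Count contributing orbitals for each principal shell:
n=4 → 7; n=5 → 16.
Orbitals: 7 + 16 = 23. Including both spin states (ms = ±1/2) gives 2 × 23 = 46 states.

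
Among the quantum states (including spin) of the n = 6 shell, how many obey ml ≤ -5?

The n = 6 shell has l = 0 through 5; check each.
Per l-value: l=5 → 1.
Orbitals: 1. Each orbital carries two spin states, so 1 × 2 = 2 states.

2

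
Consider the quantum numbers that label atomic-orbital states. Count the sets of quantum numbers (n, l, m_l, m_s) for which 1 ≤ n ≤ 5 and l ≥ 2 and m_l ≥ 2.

20

Go shell by shell, enumerating (l, m_l) with l ≥ 2 and m_l ≥ 2:
n=3 → 1; n=4 → 3; n=5 → 6.
Orbitals: 1 + 3 + 6 = 10. Including both spin states (m_s = ±1/2) gives 2 × 10 = 20 states.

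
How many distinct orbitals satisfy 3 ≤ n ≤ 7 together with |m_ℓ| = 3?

Treat each shell separately and count matching orbitals:
n=4 → 2; n=5 → 4; n=6 → 6; n=7 → 8.
Total orbitals: 2 + 4 + 6 + 8 = 20.

20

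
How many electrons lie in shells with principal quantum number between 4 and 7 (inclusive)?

252

Shell n has n² orbitals: 4²=16 + 5²=25 + 6²=36 + 7²=49 = 126 orbitals.
Two spin states per orbital: 2 × 126 = 252 electrons.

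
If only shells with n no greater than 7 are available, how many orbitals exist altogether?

Total orbitals = 1² + 2² + 3² + 4² + 5² + 6² + 7² = 140.

140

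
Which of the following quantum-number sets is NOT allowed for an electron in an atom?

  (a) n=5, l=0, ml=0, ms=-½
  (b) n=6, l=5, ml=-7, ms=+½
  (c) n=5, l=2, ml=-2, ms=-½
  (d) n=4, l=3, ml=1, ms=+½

(b) has |ml| = 7 > l = 5, violating −l ≤ ml ≤ l.
The remaining sets (a), (c), (d) satisfy all four rules.

(b)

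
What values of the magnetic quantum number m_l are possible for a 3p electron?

The 3p subshell has l = 1, and m_l takes every integer from −l to +l. With l = 1 that gives the 3 values -1, 0, 1.

-1, 0, 1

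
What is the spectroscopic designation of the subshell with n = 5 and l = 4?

l = 4 corresponds to the letter 'g', so the subshell is 5g.

5g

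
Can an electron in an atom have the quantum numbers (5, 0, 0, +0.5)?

Allowed

n = 5 is a positive integer. ℓ = 0 satisfies 0 ≤ ℓ ≤ n−1 = 4. m_ℓ = 0 lies in the range −ℓ … +ℓ (here 0). m_s = +1/2 is one of ±1/2.
All four constraints are satisfied.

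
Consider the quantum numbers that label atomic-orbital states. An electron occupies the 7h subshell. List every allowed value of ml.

-5, -4, -3, -2, -1, 0, 1, 2, 3, 4, 5

The 7h subshell has l = 5, and ml takes every integer from −l to +l. With l = 5 that gives the 11 values -5, -4, -3, -2, -1, 0, 1, 2, 3, 4, 5.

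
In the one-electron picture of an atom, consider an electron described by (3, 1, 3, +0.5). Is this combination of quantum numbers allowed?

The magnetic quantum number must satisfy −l ≤ ml ≤ l. With l = 1, ml can only be -1, 0, 1, so ml = 3 is forbidden.

Invalid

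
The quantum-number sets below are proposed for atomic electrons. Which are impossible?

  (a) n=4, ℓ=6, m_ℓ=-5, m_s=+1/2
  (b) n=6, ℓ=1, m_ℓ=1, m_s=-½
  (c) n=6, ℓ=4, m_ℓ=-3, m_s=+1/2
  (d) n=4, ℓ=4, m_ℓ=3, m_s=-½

(a) has ℓ = 6 ≥ n = 4, violating 0 ≤ ℓ ≤ n−1.
(d) has ℓ = 4 ≥ n = 4, violating 0 ≤ ℓ ≤ n−1.
The remaining sets (b), (c) satisfy all four rules.

(a) and (d)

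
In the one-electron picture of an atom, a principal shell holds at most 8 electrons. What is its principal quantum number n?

2n² = 8 ⇒ n² = 4 ⇒ n = 2.

n = 2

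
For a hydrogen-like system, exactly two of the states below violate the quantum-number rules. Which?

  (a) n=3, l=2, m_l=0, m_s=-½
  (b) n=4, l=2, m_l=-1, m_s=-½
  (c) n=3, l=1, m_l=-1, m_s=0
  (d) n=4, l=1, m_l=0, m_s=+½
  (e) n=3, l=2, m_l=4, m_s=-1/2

(c) and (e)

(c) has m_s = 0, but an electron's spin must be ±1/2.
(e) has |m_l| = 4 > l = 2, violating −l ≤ m_l ≤ l.
The remaining sets (a), (b), (d) satisfy all four rules.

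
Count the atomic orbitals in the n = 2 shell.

The n = 2 shell contains n² = 2² = 4 orbitals.

4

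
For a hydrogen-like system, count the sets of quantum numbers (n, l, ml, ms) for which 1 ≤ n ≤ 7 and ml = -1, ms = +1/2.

Work shell by shell — for each n, count the (l, ml) pairs that satisfy ml = -1:
n=2 → 1; n=3 → 2; n=4 → 3; n=5 → 4; n=6 → 5; n=7 → 6.
Orbitals: 1 + 2 + 3 + 4 + 5 + 6 = 21. With ms fixed to +1/2 there is one state per orbital, so 21 states.

21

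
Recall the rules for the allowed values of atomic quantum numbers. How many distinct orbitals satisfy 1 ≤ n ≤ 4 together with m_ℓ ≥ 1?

Per-shell orbital counts meeting the constraint:
n=2 → 1; n=3 → 3; n=4 → 6.
Total orbitals: 1 + 3 + 6 = 10.

10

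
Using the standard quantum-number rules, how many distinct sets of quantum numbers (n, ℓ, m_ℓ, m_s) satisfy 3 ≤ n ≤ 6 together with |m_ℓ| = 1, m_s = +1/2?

28

Work shell by shell — for each n, count the (ℓ, m_ℓ) pairs that satisfy |m_ℓ| = 1:
n=3 → 4; n=4 → 6; n=5 → 8; n=6 → 10.
Orbitals: 4 + 6 + 8 + 10 = 28. With m_s fixed to +1/2 there is one state per orbital, so 28 states.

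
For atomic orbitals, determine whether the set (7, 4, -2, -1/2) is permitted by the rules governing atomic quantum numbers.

Allowed

n = 7 is a positive integer. l = 4 satisfies 0 ≤ l ≤ n−1 = 6. ml = -2 lies in the range −l … +l (here −4 … 4). ms = -1/2 is one of ±1/2.
All four constraints are satisfied.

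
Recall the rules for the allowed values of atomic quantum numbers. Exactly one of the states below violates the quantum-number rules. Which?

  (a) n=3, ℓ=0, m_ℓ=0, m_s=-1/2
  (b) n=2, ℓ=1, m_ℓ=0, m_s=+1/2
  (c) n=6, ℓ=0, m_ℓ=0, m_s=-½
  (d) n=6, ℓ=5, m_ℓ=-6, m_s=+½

(d) has |m_ℓ| = 6 > ℓ = 5, violating −ℓ ≤ m_ℓ ≤ ℓ.
The remaining sets (a), (b), (c) satisfy all four rules.

(d)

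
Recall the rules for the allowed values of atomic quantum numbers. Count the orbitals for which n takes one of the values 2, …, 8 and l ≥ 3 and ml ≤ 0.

Go shell by shell, enumerating (l, ml) with l ≥ 3 and ml ≤ 0:
n=4 → 4; n=5 → 9; n=6 → 15; n=7 → 22; n=8 → 30.
Total orbitals: 4 + 9 + 15 + 22 + 30 = 80.

80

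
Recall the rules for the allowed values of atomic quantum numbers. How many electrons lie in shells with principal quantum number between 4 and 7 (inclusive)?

252

Shell n has n² orbitals: 4²=16 + 5²=25 + 6²=36 + 7²=49 = 126 orbitals.
Two spin states per orbital: 2 × 126 = 252 electrons.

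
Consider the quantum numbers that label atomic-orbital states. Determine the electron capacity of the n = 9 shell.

162

A shell holds 2n² electrons: 2 × 9² = 2 × 81 = 162.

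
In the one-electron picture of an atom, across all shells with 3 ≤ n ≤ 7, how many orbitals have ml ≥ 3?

20

Treat each shell separately and count matching orbitals:
n=4 → 1; n=5 → 3; n=6 → 6; n=7 → 10.
Total orbitals: 1 + 3 + 6 + 10 = 20.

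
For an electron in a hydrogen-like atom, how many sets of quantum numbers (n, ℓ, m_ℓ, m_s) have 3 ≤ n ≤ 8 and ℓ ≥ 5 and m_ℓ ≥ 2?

56

Count contributing orbitals for each principal shell:
n=6 → 4; n=7 → 9; n=8 → 15.
Orbitals: 4 + 9 + 15 = 28. Including both spin states (m_s = ±1/2) gives 2 × 28 = 56 states.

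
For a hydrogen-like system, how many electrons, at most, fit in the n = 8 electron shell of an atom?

A shell holds 2n² electrons: 2 × 8² = 2 × 64 = 128.

128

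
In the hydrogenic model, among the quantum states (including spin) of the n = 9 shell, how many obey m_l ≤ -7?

For n = 9, l ranges over 0 … 8.
Per l-value: l=7 → 1; l=8 → 2.
Orbitals: 1 + 2 = 3. Each orbital carries two spin states, so 3 × 2 = 6 states.

6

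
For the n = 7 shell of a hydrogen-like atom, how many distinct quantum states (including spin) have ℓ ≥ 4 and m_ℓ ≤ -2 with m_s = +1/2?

12

Go through ℓ = 0, …, 6 (the values permitted for n = 7).
Contributions: ℓ=4 → 3; ℓ=5 → 4; ℓ=6 → 5.
Orbitals: 3 + 4 + 5 = 12. With m_s fixed to a single value there is one state per orbital, giving 12 states.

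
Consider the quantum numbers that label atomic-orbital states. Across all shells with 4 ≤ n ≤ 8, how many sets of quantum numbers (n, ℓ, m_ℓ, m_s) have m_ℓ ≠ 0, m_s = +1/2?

160

For each n in the range, tally the orbitals obeying m_ℓ ≠ 0:
n=4 → 12; n=5 → 20; n=6 → 30; n=7 → 42; n=8 → 56.
Orbitals: 12 + 20 + 30 + 42 + 56 = 160. With m_s fixed to +1/2 there is one state per orbital, so 160 states.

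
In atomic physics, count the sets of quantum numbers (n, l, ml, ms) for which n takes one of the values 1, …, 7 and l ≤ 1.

Per-shell orbital counts meeting the constraint:
n=1 → 1; n=2 → 4; n=3 → 4; n=4 → 4; n=5 → 4; n=6 → 4; n=7 → 4.
Orbitals: 1 + 4 + 4 + 4 + 4 + 4 + 4 = 25. Including both spin states (ms = ±1/2) gives 2 × 25 = 50 states.

50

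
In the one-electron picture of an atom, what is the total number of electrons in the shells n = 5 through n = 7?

Shell n has n² orbitals: 5²=25 + 6²=36 + 7²=49 = 110 orbitals.
Two spin states per orbital: 2 × 110 = 220 electrons.

220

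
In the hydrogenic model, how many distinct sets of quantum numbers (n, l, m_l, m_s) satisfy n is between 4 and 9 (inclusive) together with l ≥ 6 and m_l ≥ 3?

56

Go shell by shell, enumerating (l, m_l) with l ≥ 6 and m_l ≥ 3:
n=7 → 4; n=8 → 9; n=9 → 15.
Orbitals: 4 + 9 + 15 = 28. Including both spin states (m_s = ±1/2) gives 2 × 28 = 56 states.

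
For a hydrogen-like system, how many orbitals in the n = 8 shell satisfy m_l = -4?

4

For n = 8, l ranges over 0 … 7.
Orbitals with m_l = -4, by l: l=4 → 1; l=5 → 1; l=6 → 1; l=7 → 1.
Total orbitals: 1 + 1 + 1 + 1 = 4.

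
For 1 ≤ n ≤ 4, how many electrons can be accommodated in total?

60

Total orbitals = 1² + 2² + 3² + 4² = 30. Doubling for spin gives 60 electrons.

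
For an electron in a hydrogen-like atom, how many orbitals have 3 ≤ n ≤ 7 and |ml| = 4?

Work shell by shell — for each n, count the (l, ml) pairs that satisfy |ml| = 4:
n=5 → 2; n=6 → 4; n=7 → 6.
Total orbitals: 2 + 4 + 6 = 12.

12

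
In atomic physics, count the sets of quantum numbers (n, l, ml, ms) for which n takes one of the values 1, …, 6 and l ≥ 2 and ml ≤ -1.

60

For each n in the range, tally the orbitals obeying l ≥ 2 and ml ≤ -1:
n=3 → 2; n=4 → 5; n=5 → 9; n=6 → 14.
Orbitals: 2 + 5 + 9 + 14 = 30. Including both spin states (ms = ±1/2) gives 2 × 30 = 60 states.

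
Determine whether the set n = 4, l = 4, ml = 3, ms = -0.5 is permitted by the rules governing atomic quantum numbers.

The orbital quantum number must satisfy 0 ≤ l ≤ n−1. With n = 4 the allowed l values are 0, 1, 2, 3, so l = 4 is out of range.

No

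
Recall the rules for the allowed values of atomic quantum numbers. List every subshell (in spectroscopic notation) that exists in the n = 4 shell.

For n = 4, l runs from 0 to 3. In spectroscopic notation l = 0,1,2,… ↔ s,p,d,f,g,h,i, so the subshells are 4s, 4p, 4d, 4f.

4s, 4p, 4d, 4f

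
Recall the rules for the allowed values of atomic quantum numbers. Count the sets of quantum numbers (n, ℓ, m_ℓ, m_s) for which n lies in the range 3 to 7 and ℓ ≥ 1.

Work shell by shell — for each n, count the (ℓ, m_ℓ) pairs that satisfy ℓ ≥ 1:
n=3 → 8; n=4 → 15; n=5 → 24; n=6 → 35; n=7 → 48.
Orbitals: 8 + 15 + 24 + 35 + 48 = 130. Including both spin states (m_s = ±1/2) gives 2 × 130 = 260 states.

260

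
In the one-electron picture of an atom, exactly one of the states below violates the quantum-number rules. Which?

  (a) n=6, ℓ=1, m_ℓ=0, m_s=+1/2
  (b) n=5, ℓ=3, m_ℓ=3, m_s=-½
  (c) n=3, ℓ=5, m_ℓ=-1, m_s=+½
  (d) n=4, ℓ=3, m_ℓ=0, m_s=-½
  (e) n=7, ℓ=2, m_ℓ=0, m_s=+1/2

(c)

(c) has ℓ = 5 ≥ n = 3, violating 0 ≤ ℓ ≤ n−1.
The remaining sets (a), (b), (d), (e) satisfy all four rules.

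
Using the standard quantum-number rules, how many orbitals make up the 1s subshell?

1

A subshell has 2l+1 orbitals; with l = 0, that's 1.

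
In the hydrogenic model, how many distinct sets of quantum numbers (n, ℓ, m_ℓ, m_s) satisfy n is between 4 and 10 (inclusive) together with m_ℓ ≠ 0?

644

Count contributing orbitals for each principal shell:
n=4 → 12; n=5 → 20; n=6 → 30; n=7 → 42; n=8 → 56; n=9 → 72; n=10 → 90.
Orbitals: 12 + 20 + 30 + 42 + 56 + 72 + 90 = 322. Including both spin states (m_s = ±1/2) gives 2 × 322 = 644 states.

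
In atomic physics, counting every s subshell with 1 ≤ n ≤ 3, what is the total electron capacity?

An s subshell (l = 0) exists for every n ≥ 1, so shells n = 1, 2, 3 each contribute one — 3 subshells.
Since each s subshell holds 2(2·0+1) = 2 electrons, the total is 3 × 2 = 6.

6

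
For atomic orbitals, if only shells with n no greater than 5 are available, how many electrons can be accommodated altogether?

110

Total orbitals = 1² + 2² + 3² + 4² + 5² = 55. Doubling for spin gives 110 electrons.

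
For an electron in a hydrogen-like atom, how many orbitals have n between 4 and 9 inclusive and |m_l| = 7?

6

Count contributing orbitals for each principal shell:
n=8 → 2; n=9 → 4.
Total orbitals: 2 + 4 = 6.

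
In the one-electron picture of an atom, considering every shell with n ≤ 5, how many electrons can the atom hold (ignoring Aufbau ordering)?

Total orbitals = 1² + 2² + 3² + 4² + 5² = 55. Doubling for spin gives 110 electrons.

110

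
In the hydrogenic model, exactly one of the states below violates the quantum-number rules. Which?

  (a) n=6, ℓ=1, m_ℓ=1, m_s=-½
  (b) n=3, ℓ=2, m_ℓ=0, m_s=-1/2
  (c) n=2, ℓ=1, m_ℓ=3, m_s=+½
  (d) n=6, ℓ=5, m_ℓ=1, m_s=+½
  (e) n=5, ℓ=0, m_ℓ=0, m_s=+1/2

(c)

(c) has |m_ℓ| = 3 > ℓ = 1, violating −ℓ ≤ m_ℓ ≤ ℓ.
The remaining sets (a), (b), (d), (e) satisfy all four rules.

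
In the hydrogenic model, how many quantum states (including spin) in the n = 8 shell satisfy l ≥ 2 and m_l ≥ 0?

66

For n = 8, l ranges over 0 … 7.
Contributions: l=2 → 3; l=3 → 4; l=4 → 5; l=5 → 6; l=6 → 7; l=7 → 8.
Orbitals: 3 + 4 + 5 + 6 + 7 + 8 = 33. Each orbital carries two spin states, so 33 × 2 = 66 states.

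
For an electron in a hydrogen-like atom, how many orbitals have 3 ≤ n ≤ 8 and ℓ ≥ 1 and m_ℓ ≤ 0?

110

Treat each shell separately and count matching orbitals:
n=3 → 5; n=4 → 9; n=5 → 14; n=6 → 20; n=7 → 27; n=8 → 35.
Total orbitals: 5 + 9 + 14 + 20 + 27 + 35 = 110.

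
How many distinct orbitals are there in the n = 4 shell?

16

The n = 4 shell contains n² = 4² = 16 orbitals.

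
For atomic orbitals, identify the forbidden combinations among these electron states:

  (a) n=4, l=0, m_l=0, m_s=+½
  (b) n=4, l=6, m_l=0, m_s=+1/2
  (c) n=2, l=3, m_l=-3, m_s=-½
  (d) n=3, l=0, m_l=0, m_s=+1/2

(b) has l = 6 ≥ n = 4, violating 0 ≤ l ≤ n−1.
(c) has l = 3 ≥ n = 2, violating 0 ≤ l ≤ n−1.
The remaining sets (a), (d) satisfy all four rules.

(b) and (c)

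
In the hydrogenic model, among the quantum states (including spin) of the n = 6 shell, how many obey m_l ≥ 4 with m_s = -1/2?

3

Go through l = 0, …, 5 (the values permitted for n = 6).
The (l, m_l) pairs meeting m_l ≥ 4 give: l=4 → 1; l=5 → 2.
Orbitals: 1 + 2 = 3. With m_s fixed to a single value there is one state per orbital, giving 3 states.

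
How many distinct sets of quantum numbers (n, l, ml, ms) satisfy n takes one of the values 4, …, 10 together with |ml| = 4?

Treat each shell separately and count matching orbitals:
n=5 → 2; n=6 → 4; n=7 → 6; n=8 → 8; n=9 → 10; n=10 → 12.
Orbitals: 2 + 4 + 6 + 8 + 10 + 12 = 42. Including both spin states (ms = ±1/2) gives 2 × 42 = 84 states.

84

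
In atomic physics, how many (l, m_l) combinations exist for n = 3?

9

The n = 3 shell contains n² = 3² = 9 orbitals.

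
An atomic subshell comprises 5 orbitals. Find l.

2l+1 = 5 gives l = 2.

l = 2 (d)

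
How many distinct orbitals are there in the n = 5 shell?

25

The n = 5 shell contains n² = 5² = 25 orbitals.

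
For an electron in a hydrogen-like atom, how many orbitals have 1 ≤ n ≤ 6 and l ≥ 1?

85

For each n in the range, tally the orbitals obeying l ≥ 1:
n=2 → 3; n=3 → 8; n=4 → 15; n=5 → 24; n=6 → 35.
Total orbitals: 3 + 8 + 15 + 24 + 35 = 85.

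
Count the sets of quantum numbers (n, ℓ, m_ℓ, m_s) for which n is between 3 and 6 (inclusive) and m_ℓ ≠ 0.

Go shell by shell, enumerating (ℓ, m_ℓ) with m_ℓ ≠ 0:
n=3 → 6; n=4 → 12; n=5 → 20; n=6 → 30.
Orbitals: 6 + 12 + 20 + 30 = 68. Including both spin states (m_s = ±1/2) gives 2 × 68 = 136 states.

136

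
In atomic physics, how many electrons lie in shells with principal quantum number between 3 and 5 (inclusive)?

100

Shell n has n² orbitals: 3²=9 + 4²=16 + 5²=25 = 50 orbitals.
Two spin states per orbital: 2 × 50 = 100 electrons.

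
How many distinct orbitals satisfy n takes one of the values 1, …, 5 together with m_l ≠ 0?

Per-shell orbital counts meeting the constraint:
n=2 → 2; n=3 → 6; n=4 → 12; n=5 → 20.
Total orbitals: 2 + 6 + 12 + 20 = 40.

40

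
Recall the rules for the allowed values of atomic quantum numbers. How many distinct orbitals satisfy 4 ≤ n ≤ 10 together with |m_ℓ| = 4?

Treat each shell separately and count matching orbitals:
n=5 → 2; n=6 → 4; n=7 → 6; n=8 → 8; n=9 → 10; n=10 → 12.
Total orbitals: 2 + 4 + 6 + 8 + 10 + 12 = 42.

42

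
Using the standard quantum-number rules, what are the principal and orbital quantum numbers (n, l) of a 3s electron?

The leading integer gives n = 3; the letter 's' means l = 0.

n = 3, l = 0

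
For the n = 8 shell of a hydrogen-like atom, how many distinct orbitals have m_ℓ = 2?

Per ℓ-value: ℓ=2 → 1; ℓ=3 → 1; ℓ=4 → 1; ℓ=5 → 1; ℓ=6 → 1; ℓ=7 → 1.
Total orbitals: 1 + 1 + 1 + 1 + 1 + 1 = 6.

6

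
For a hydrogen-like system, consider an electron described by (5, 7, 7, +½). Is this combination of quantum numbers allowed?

Invalid

The orbital quantum number must satisfy 0 ≤ l ≤ n−1. With n = 5 the allowed l values are 0, 1, 2, 3, 4, so l = 7 is out of range.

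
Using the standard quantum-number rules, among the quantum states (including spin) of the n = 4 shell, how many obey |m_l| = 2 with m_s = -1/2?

For n = 4, l ranges over 0 … 3.
The (l, m_l) pairs meeting |m_l| = 2 give: l=2 → 2; l=3 → 2.
Orbitals: 2 + 2 = 4. With m_s fixed to a single value there is one state per orbital, giving 4 states.

4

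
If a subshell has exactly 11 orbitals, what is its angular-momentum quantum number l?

2l+1 = 11 gives l = 5.

l = 5 (h)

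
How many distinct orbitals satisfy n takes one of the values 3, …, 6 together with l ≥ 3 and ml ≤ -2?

For each n in the range, tally the orbitals obeying l ≥ 3 and ml ≤ -2:
n=4 → 2; n=5 → 5; n=6 → 9.
Total orbitals: 2 + 5 + 9 = 16.

16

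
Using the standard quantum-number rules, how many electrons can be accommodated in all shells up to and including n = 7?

Total orbitals = 1² + 2² + 3² + 4² + 5² + 6² + 7² = 140. Doubling for spin gives 280 electrons.

280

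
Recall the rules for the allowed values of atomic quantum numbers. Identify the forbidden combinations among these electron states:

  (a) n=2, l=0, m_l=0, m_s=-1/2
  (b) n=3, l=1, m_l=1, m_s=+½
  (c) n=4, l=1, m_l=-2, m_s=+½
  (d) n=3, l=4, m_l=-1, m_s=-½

(c) and (d)

(c) has |m_l| = 2 > l = 1, violating −l ≤ m_l ≤ l.
(d) has l = 4 ≥ n = 3, violating 0 ≤ l ≤ n−1.
The remaining sets (a), (b) satisfy all four rules.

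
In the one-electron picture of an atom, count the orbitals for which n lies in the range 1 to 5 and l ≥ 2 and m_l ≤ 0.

Count contributing orbitals for each principal shell:
n=3 → 3; n=4 → 7; n=5 → 12.
Total orbitals: 3 + 7 + 12 = 22.

22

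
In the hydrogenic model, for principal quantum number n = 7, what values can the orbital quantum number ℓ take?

0, 1, 2, 3, 4, 5, 6

ℓ is an integer with 0 ≤ ℓ ≤ n−1, so for n = 7: ℓ = 0, 1, 2, 3, 4, 5, 6.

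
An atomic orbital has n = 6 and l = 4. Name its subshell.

l = 4 corresponds to the letter 'g', so the subshell is 6g.

6g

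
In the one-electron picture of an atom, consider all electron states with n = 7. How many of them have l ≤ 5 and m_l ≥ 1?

30

Go through l = 0, …, 6 (the values permitted for n = 7).
Per l-value: l=1 → 1; l=2 → 2; l=3 → 3; l=4 → 4; l=5 → 5.
Orbitals: 1 + 2 + 3 + 4 + 5 = 15. Each orbital carries two spin states, so 15 × 2 = 30 states.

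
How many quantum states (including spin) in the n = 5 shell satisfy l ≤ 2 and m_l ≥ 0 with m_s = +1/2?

6

Contributions: l=0 → 1; l=1 → 2; l=2 → 3.
Orbitals: 1 + 2 + 3 = 6. With m_s fixed to a single value there is one state per orbital, giving 6 states.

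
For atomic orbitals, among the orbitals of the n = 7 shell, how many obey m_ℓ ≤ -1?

21

The n = 7 shell has ℓ = 0 through 6; check each.
The (ℓ, m_ℓ) pairs meeting m_ℓ ≤ -1 give: ℓ=1 → 1; ℓ=2 → 2; ℓ=3 → 3; ℓ=4 → 4; ℓ=5 → 5; ℓ=6 → 6.
Total orbitals: 1 + 2 + 3 + 4 + 5 + 6 = 21.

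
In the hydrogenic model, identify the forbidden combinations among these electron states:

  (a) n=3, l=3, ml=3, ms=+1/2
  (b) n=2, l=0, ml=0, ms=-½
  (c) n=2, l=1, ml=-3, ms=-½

(a) has l = 3 ≥ n = 3, violating 0 ≤ l ≤ n−1.
(c) has |ml| = 3 > l = 1, violating −l ≤ ml ≤ l.
The remaining set (b) satisfies all four rules.

(a) and (c)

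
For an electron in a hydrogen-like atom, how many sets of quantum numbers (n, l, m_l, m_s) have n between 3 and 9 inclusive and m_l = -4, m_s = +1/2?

Count contributing orbitals for each principal shell:
n=5 → 1; n=6 → 2; n=7 → 3; n=8 → 4; n=9 → 5.
Orbitals: 1 + 2 + 3 + 4 + 5 = 15. With m_s fixed to +1/2 there is one state per orbital, so 15 states.

15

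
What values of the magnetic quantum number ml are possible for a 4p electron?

-1, 0, 1

The 4p subshell has l = 1, and ml takes every integer from −l to +l. With l = 1 that gives the 3 values -1, 0, 1.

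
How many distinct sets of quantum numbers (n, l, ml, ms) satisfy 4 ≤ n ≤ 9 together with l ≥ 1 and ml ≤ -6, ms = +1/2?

10

Count contributing orbitals for each principal shell:
n=7 → 1; n=8 → 3; n=9 → 6.
Orbitals: 1 + 3 + 6 = 10. With ms fixed to +1/2 there is one state per orbital, so 10 states.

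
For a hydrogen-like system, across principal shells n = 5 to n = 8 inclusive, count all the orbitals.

Shell n has n² orbitals: 5²=25 + 6²=36 + 7²=49 + 8²=64 = 174 orbitals.

174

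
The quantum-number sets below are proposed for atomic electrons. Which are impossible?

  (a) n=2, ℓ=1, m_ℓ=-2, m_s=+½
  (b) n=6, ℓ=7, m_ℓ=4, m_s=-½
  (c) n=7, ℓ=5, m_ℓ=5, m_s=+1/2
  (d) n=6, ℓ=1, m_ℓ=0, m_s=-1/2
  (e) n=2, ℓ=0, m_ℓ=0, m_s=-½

(a) and (b)

(a) has |m_ℓ| = 2 > ℓ = 1, violating −ℓ ≤ m_ℓ ≤ ℓ.
(b) has ℓ = 7 ≥ n = 6, violating 0 ≤ ℓ ≤ n−1.
The remaining sets (c), (d), (e) satisfy all four rules.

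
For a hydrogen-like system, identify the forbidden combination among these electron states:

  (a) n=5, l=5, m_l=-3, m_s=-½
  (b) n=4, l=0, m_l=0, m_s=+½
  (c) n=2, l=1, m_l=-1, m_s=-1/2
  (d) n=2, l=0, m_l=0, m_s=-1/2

(a) has l = 5 ≥ n = 5, violating 0 ≤ l ≤ n−1.
The remaining sets (b), (c), (d) satisfy all four rules.

(a)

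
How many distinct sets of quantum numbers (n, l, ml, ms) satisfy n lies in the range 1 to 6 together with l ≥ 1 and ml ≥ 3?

Work shell by shell — for each n, count the (l, ml) pairs that satisfy l ≥ 1 and ml ≥ 3:
n=4 → 1; n=5 → 3; n=6 → 6.
Orbitals: 1 + 3 + 6 = 10. Including both spin states (ms = ±1/2) gives 2 × 10 = 20 states.

20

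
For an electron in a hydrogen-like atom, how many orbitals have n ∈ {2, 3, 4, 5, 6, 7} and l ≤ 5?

126

Work shell by shell — for each n, count the (l, ml) pairs that satisfy l ≤ 5:
n=2 → 4; n=3 → 9; n=4 → 16; n=5 → 25; n=6 → 36; n=7 → 36.
Total orbitals: 4 + 9 + 16 + 25 + 36 + 36 = 126.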